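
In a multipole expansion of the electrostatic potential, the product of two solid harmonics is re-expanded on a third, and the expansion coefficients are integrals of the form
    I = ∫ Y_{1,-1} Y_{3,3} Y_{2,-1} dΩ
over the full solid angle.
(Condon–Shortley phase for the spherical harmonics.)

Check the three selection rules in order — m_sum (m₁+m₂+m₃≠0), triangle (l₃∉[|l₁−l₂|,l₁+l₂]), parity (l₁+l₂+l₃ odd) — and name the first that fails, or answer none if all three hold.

m_sum

m₁+m₂+m₃ = -1 + 3 − 1 = 1  ✗
triangle: |1−3|=2 ≤ l₃=2 ≤ 1+3=4
parity: l₁+l₂+l₃ = 6 is even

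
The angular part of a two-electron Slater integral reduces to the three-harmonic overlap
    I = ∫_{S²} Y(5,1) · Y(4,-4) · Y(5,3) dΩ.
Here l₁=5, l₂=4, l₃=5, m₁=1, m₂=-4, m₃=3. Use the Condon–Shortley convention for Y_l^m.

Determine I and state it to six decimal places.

-0.168084

Rules hold: Σm=0, L=14 even, 1≤5≤9.
N = 11·9·11 = 1089
Δ = 4!·6!·4!/15! = 1/3153150
Racah Σ t=0..4: t=0:+1/69120 t=1:−1/1728 t=2:+1/576 t=3:−1/1728 t=4:+1/69120 = 7/11520
⇒ 3j(5 4 5; 0 0 0)² = 2/143, sgn -1
Racah Σ t=0..0: t=0:+1/27648 = 1/27648
⇒ 3j(5 4 5; 1 -4 3)² = 10/429, sgn +1
4πI² = N·(3j₀)²·(3jₘ)² = 60/169
I = -1·√(0.35503/4π) = -0.16808437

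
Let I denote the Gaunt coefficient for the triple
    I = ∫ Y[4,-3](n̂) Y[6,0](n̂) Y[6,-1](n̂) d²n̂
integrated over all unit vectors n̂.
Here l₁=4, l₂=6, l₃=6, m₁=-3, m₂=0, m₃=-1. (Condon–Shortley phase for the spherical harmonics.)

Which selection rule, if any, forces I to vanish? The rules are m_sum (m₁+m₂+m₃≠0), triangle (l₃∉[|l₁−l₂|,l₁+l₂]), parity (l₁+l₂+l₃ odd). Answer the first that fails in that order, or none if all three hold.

m₁+m₂+m₃ = -3 + 0 − 1 = -4  ✗
triangle: |4−6|=2 ≤ l₃=6 ≤ 4+6=10
parity: l₁+l₂+l₃ = 16 is even

m_sum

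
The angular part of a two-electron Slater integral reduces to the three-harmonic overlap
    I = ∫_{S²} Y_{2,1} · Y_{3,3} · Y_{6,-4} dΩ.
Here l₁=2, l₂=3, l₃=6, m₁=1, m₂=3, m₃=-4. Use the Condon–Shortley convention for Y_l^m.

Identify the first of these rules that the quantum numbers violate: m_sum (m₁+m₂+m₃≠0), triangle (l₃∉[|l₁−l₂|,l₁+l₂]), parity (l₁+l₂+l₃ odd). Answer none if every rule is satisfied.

triangle

azimuthal sum: 1 + 3 − 4 = 0  ✓
1 ≤ 6 ≤ 5 (triangle on l)  ✗
L = 2 + 3 + 6 = 11 (odd)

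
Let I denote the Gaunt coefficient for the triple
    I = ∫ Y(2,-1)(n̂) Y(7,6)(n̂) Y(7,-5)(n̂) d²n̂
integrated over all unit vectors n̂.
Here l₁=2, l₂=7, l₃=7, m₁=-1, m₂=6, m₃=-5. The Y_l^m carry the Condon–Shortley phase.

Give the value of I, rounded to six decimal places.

Checks pass: Σm=0; 16 even; l₃=7∈[5,9].
(2·2+1)(2·7+1)(2·7+1) = 1125
Δ: 2! 2! 12! / 17! → 1/185640
sum: t=0:+1/2419200 t=1:−1/518400 t=2:+1/2419200 = -1/907200
3j²(2 7 7; 0 0 0) = Δ·Π!·Σ² = 56/3315  (sign +1)
sum: t=1:−1/958003200 t=2:+1/79833600 = 1/87091200
3j²(2 7 7; -1 6 -5) = Δ·Π!·Σ² = 121/4760  (sign +1)
combine: 4πI² = 1125·56/3315·121/4760 = 1815/3757
take √, sign +1: I = 0.19607074

0.196071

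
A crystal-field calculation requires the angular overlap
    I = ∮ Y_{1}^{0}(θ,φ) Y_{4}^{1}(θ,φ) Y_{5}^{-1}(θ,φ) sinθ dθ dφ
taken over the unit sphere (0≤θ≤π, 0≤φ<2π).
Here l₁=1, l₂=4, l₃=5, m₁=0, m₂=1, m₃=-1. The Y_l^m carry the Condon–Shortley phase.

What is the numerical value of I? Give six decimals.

-0.240571

m-sum 0 ✓  L=10 even ✓  3≤5≤5 ✓
Π(2lᵢ+1) = 3×9×11 = 297
triangle coeff Δ(1,4,5) = 1/495
Σ_t [0,0]: t=0:+1/576 = 1/576
(3j)²=5/99 [(1 4 5; 0 0 0)], sign=-1
Σ_t [0,0]: t=0:+1/720 = 1/720
(3j)²=8/165 [(1 4 5; 0 1 -1)], sign=+1
⇒ 4πI² = 8/11
I = (-1)√(8/11/(4π)) = -0.24057125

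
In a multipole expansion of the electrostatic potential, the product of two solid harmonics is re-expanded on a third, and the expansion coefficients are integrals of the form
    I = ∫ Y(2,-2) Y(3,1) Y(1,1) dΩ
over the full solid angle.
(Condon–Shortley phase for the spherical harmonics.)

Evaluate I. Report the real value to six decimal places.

-0.082589

Checks pass: Σm=0; 6 even; l₃=1∈[1,5].
(2·2+1)(2·3+1)(2·1+1) = 105
Δ: 4! 0! 2! / 7! → 1/105
sum: t=2:+1/4 = 1/4
3j²(2 3 1; 0 0 0) = Δ·Π!·Σ² = 3/35  (sign -1)
sum: t=4:+1/48 = 1/48
3j²(2 3 1; -2 1 1) = Δ·Π!·Σ² = 1/105  (sign +1)
combine: 4πI² = 105·3/35·1/105 = 3/35
take √, sign -1: I = -0.08258890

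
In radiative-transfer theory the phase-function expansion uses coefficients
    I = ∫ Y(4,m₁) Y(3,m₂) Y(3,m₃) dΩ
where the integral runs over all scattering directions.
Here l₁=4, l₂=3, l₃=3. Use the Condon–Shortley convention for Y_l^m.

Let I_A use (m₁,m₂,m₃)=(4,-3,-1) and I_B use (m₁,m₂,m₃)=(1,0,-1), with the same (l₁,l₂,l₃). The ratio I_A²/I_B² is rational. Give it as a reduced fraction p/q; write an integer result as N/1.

Shared (l₁,l₂,l₃)=(4,3,3): N and (l;000)² cancel in I_A²/I_B².
A: Δ = 4!·4!·2!/11! = 1/34650; Racah Σ t=0..0: t=0:+1/1152 = 1/1152; ⇒ 3j(4 3 3; 4 -3 -1)² = 1/33, sgn +1
B: Δ = 4!·4!·2!/11! = 1/34650; Racah Σ t=1..3: t=1:−1/48 t=2:+1/24 t=3:−1/288 = 5/288; ⇒ 3j(4 3 3; 1 0 -1)² = 5/462, sgn +1
I_A²/I_B² = (1/33)/(5/462) = 14/5

14/5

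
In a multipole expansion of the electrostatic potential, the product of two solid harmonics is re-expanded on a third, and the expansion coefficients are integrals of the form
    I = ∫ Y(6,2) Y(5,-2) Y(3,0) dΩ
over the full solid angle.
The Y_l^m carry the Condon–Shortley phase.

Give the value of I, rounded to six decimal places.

Rules hold: Σm=0, L=14 even, 1≤3≤11.
N = 13·11·7 = 1001
Δ = 8!·4!·2!/15! = 1/675675
Racah Σ t=3..5: t=3:−1/8640 t=4:+1/2304 t=5:−1/8640 = 7/34560
⇒ 3j(6 5 3; 0 0 0)² = 7/429, sgn -1
Racah Σ t=1..3: t=1:−1/60480 t=2:+1/5760 t=3:−1/8640 = 1/24192
⇒ 3j(6 5 3; 2 -2 0)² = 8/3003, sgn -1
4πI² = N·(3j₀)²·(3jₘ)² = 56/1287
I = +1·√(0.043512/4π) = 0.05884368

0.058844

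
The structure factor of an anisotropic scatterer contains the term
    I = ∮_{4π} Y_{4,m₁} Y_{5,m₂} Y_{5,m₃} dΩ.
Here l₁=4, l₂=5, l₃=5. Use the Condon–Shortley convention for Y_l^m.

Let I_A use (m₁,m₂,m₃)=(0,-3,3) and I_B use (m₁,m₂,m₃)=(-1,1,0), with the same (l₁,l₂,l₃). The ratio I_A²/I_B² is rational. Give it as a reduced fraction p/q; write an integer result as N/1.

l's match ⇒ only the (l;m) 3-j factors differ between A and B.
A: triangle coeff Δ(4,5,5) = 1/3153150; Σ_t [0,2]: t=0:+1/27648 t=1:−1/4320 t=2:+1/11520 = -1/9216; (3j)²=2/143 [(4 5 5; 0 -3 3)], sign=-1
B: triangle coeff Δ(4,5,5) = 1/3153150; Σ_t [1,4]: t=1:−1/17280 t=2:+1/1152 t=3:−1/864 t=4:+1/6912 = -7/34560; (3j)²=1/429 [(4 5 5; -1 1 0)], sign=+1
I_A²/I_B² = (2/143)/(1/429) = 6/1

6/1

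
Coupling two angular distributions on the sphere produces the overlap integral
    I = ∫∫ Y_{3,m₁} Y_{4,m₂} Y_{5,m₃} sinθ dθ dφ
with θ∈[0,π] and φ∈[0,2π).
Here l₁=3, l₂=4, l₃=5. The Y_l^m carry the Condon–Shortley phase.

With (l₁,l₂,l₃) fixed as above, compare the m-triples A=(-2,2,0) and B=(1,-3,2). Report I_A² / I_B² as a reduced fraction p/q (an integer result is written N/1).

Shared (l₁,l₂,l₃)=(3,4,5): N and (l;000)² cancel in I_A²/I_B².
A: Δ = 2!·4!·6!/13! = 1/180180; Racah Σ t=1..2: t=1:−1/2880 t=2:+1/576 = 1/720; ⇒ 3j(3 4 5; -2 2 0)² = 80/3003, sgn -1
B: Δ = 2!·4!·6!/13! = 1/180180; Racah Σ t=0..1: t=0:+1/960 t=1:−1/4320 = 7/8640; ⇒ 3j(3 4 5; 1 -3 2)² = 343/12870, sgn -1
I_A²/I_B² = (80/3003)/(343/12870) = 2400/2401

2400/2401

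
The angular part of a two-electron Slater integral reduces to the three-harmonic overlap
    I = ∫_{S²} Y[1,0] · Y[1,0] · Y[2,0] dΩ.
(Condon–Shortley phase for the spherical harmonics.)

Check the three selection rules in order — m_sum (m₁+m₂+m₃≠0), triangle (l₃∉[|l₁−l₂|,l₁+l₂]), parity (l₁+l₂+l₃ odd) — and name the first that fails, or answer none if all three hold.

none

Σmᵢ = 0  ✓
l₃∈[|l₁−l₂|,l₁+l₂]=[0,2], have l₃=2  ✓
Σlᵢ = 4 ⇒ even  ✓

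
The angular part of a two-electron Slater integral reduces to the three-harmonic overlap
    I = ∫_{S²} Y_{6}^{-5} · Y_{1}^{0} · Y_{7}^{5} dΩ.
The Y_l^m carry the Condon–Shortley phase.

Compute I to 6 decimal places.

Rules hold: Σm=0, L=14 even, 5≤7≤7.
N = 13·3·15 = 585
Δ = 0!·12!·2!/15! = 1/1365
Racah Σ t=0..0: t=0:+1/518400 = 1/518400
⇒ 3j(6 1 7; 0 0 0)² = 7/195, sgn -1
Racah Σ t=0..0: t=0:+1/39916800 = 1/39916800
⇒ 3j(6 1 7; -5 0 5)² = 8/455, sgn +1
4πI² = N·(3j₀)²·(3jₘ)² = 24/65
I = -1·√(0.369231/4π) = -0.17141310

-0.171413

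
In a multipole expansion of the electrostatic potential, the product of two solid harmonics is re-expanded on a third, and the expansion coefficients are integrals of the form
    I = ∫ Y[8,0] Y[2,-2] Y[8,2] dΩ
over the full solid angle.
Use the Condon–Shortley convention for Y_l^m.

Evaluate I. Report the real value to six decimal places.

-0.192440

m-sum 0 ✓  L=18 even ✓  6≤8≤10 ✓
Π(2lᵢ+1) = 17×5×17 = 1445
triangle coeff Δ(8,2,8) = 1/348840
Σ_t [0,2]: t=0:+1/116121600 t=1:−1/25401600 t=2:+1/116121600 = -1/45158400
(3j)²=24/1615 [(8 2 8; 0 0 0)], sign=-1
Σ_t [0,0]: t=0:+1/116121600 = 1/116121600
(3j)²=7/323 [(8 2 8; 0 -2 2)], sign=+1
⇒ 4πI² = 168/361
I = (-1)√(168/361/(4π)) = -0.19244034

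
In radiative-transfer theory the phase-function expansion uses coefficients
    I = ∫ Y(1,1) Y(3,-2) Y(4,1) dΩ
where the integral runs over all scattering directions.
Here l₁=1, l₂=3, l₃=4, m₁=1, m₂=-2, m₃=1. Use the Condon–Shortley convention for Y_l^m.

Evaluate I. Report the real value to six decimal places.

-0.106622

m-sum 0 ✓  L=8 even ✓  2≤4≤4 ✓
Π(2lᵢ+1) = 3×7×9 = 189
triangle coeff Δ(1,3,4) = 1/252
Σ_t [0,0]: t=0:+1/36 = 1/36
(3j)²=4/63 [(1 3 4; 0 0 0)], sign=+1
Σ_t [0,0]: t=0:+1/240 = 1/240
(3j)²=1/84 [(1 3 4; 1 -2 1)], sign=-1
⇒ 4πI² = 1/7
I = (-1)√(1/7/(4π)) = -0.10662181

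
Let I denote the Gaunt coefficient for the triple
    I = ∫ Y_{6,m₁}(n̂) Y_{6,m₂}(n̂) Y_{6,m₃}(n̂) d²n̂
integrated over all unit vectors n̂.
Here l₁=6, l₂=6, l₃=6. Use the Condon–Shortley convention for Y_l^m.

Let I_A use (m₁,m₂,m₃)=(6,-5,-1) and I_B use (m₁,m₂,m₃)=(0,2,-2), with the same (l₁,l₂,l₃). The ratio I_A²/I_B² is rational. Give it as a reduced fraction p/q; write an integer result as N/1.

7/2

Same 6,6,6: normalisation and zero-m 3j drop out of the ratio.
A: Δ: 6! 6! 6! / 19! → 1/325909584; sum: t=0:+1/62208000 = 1/62208000; 3j²(6 6 6; 6 -5 -1) = Δ·Π!·Σ² = 77/8398  (sign -1)
B: Δ: 6! 6! 6! / 19! → 1/325909584; sum: t=2:+1/1658880 t=3:−1/155520 t=4:+1/110592 t=5:−1/518400 t=6:+1/24883200 = 11/8294400; 3j²(6 6 6; 0 2 -2) = Δ·Π!·Σ² = 11/4199  (sign +1)
I_A²/I_B² = (77/8398)/(11/4199) = 7/2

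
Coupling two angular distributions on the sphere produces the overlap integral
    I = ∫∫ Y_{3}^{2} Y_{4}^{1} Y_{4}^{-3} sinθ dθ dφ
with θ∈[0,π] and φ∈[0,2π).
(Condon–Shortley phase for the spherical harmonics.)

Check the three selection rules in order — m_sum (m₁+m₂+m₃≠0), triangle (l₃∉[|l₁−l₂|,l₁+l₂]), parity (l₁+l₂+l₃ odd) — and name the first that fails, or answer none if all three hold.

parity

azimuthal sum: 2 + 1 − 3 = 0  ✓
1 ≤ 4 ≤ 7 (triangle on l)  ✓
L = 3 + 4 + 4 = 11 (odd)  ✗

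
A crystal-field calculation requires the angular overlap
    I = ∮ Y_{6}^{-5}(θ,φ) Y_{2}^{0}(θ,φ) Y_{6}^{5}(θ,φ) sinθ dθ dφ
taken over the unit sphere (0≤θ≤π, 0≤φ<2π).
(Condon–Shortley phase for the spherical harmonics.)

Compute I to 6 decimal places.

0.126157

m-sum 0 ✓  L=14 even ✓  4≤6≤8 ✓
Π(2lᵢ+1) = 13×5×13 = 845
triangle coeff Δ(6,2,6) = 1/90090
Σ_t [0,2]: t=0:+1/69120 t=1:−1/14400 t=2:+1/69120 = -7/172800
(3j)²=14/715 [(6 2 6; 0 0 0)], sign=-1
Σ_t [1,2]: t=1:−1/3628800 t=2:+1/1451520 = 1/2419200
(3j)²=11/910 [(6 2 6; -5 0 5)], sign=-1
⇒ 4πI² = 1/5
I = (+1)√(1/5/(4π)) = 0.12615663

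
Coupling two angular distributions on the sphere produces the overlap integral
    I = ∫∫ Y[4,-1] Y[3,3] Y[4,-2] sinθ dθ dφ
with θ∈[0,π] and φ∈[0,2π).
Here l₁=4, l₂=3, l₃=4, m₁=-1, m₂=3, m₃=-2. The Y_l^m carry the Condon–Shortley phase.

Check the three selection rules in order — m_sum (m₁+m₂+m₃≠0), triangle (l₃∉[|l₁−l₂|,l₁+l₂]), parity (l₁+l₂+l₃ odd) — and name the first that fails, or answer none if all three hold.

azimuthal sum: -1 + 3 − 2 = 0  ✓
1 ≤ 4 ≤ 7 (triangle on l)  ✓
L = 4 + 3 + 4 = 11 (odd)  ✗

parity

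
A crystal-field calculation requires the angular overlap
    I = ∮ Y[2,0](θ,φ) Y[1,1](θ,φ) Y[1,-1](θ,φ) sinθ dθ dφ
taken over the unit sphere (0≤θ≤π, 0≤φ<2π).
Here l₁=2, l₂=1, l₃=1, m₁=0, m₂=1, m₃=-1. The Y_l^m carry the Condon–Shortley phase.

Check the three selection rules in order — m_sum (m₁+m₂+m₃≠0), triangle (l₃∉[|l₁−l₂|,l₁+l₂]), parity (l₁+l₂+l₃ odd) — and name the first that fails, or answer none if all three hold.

none

Σmᵢ = 0  ✓
l₃∈[|l₁−l₂|,l₁+l₂]=[1,3], have l₃=1  ✓
Σlᵢ = 4 ⇒ even  ✓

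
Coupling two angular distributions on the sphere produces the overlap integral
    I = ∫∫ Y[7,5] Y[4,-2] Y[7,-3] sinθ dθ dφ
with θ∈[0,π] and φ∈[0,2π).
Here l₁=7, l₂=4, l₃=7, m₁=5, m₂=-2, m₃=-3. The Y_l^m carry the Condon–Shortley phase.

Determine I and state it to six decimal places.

Checks pass: Σm=0; 18 even; l₃=7∈[3,11].
(2·7+1)(2·4+1)(2·7+1) = 2025
Δ: 4! 10! 4! / 19! → 1/58198140
sum: t=0:+1/17418240 t=1:−1/622080 t=2:+1/230400 t=3:−1/622080 t=4:+1/17418240 = 1/806400
3j²(7 4 7; 0 0 0) = Δ·Π!·Σ² = 2268/230945  (sign -1)
sum: t=0:+1/7741440 t=1:−1/13063680 t=2:+1/348364800 = 29/522547200
3j²(7 4 7; 5 -2 -3) = Δ·Π!·Σ² = 1682/264537  (sign +1)
combine: 4πI² = 2025·2268/230945·1682/264537 = 24523560/193947611
take √, sign -1: I = -0.10031009

-0.100310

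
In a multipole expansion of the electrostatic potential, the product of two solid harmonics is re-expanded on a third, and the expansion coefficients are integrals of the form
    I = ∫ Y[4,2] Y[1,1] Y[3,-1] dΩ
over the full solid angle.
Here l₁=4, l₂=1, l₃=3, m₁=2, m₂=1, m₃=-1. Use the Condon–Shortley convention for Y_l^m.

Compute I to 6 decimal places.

0.000000

Σmᵢ = 2 ≠ 0, so the φ-integral vanishes; I = 0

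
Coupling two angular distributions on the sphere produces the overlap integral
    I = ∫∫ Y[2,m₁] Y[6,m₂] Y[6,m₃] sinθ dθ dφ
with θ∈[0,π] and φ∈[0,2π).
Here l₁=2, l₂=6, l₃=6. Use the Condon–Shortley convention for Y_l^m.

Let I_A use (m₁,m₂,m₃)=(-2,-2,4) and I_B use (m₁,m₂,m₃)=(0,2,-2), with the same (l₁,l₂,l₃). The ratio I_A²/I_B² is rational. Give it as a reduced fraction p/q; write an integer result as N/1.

9/5

Shared (l₁,l₂,l₃)=(2,6,6): N and (l;000)² cancel in I_A²/I_B².
A: Δ = 2!·2!·10!/15! = 1/90090; Racah Σ t=2..2: t=2:+1/322560 = 1/322560; ⇒ 3j(2 6 6; -2 -2 4)² = 18/1001, sgn +1
B: Δ = 2!·2!·10!/15! = 1/90090; Racah Σ t=0..2: t=0:+1/322560 t=1:−1/30240 t=2:+1/69120 = -1/64512; ⇒ 3j(2 6 6; 0 2 -2)² = 10/1001, sgn -1
I_A²/I_B² = (18/1001)/(10/1001) = 9/5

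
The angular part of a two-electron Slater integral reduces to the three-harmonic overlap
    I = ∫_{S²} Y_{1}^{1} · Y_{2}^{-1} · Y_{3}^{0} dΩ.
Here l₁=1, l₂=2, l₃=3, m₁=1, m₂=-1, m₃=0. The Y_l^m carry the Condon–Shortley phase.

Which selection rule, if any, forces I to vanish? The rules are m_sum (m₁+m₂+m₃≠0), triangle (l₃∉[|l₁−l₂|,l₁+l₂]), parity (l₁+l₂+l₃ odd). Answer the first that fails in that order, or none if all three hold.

none

m₁+m₂+m₃ = 1 − 1 + 0 = 0  ✓
triangle: |1−2|=1 ≤ l₃=3 ≤ 1+2=3  ✓
parity: l₁+l₂+l₃ = 6 is even  ✓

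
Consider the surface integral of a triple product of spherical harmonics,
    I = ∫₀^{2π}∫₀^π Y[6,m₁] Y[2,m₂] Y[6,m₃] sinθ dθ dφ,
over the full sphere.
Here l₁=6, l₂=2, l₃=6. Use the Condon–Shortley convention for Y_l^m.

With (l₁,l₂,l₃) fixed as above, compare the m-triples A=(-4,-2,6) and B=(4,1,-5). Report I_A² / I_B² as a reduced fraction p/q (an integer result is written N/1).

Same 6,2,6: normalisation and zero-m 3j drop out of the ratio.
A: Δ: 2! 10! 2! / 15! → 1/90090; sum: t=0:+1/14515200 = 1/14515200; 3j²(6 2 6; -4 -2 6) = Δ·Π!·Σ² = 2/455  (sign +1)
B: Δ: 2! 10! 2! / 15! → 1/90090; sum: t=1:−1/725760 t=2:+1/7257600 = -1/806400; 3j²(6 2 6; 4 1 -5) = Δ·Π!·Σ² = 27/910  (sign +1)
I_A²/I_B² = (2/455)/(27/910) = 4/27

4/27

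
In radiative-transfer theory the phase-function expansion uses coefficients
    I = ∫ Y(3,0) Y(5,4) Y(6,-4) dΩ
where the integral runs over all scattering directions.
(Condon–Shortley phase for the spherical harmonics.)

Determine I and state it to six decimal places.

m-sum 0 ✓  L=14 even ✓  2≤6≤8 ✓
Π(2lᵢ+1) = 7×11×13 = 1001
triangle coeff Δ(3,5,6) = 1/675675
Σ_t [0,2]: t=0:+1/8640 t=1:−1/2304 t=2:+1/8640 = -7/34560
(3j)²=7/429 [(3 5 6; 0 0 0)], sign=-1
Σ_t [1,2]: t=1:−1/161280 t=2:+1/60480 = 1/96768
(3j)²=15/1001 [(3 5 6; 0 4 -4)], sign=+1
⇒ 4πI² = 35/143
I = (-1)√(35/143/(4π)) = -0.13956004

-0.139560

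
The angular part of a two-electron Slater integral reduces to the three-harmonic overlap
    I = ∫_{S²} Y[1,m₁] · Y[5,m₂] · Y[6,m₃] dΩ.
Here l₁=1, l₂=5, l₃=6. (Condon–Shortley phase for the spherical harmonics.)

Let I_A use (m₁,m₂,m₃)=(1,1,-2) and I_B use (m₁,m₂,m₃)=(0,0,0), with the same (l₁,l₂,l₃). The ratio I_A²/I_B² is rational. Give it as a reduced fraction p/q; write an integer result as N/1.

7/9

Same 1,5,6: normalisation and zero-m 3j drop out of the ratio.
A: Δ: 0! 2! 10! / 13! → 1/858; sum: t=0:+1/34560 = 1/34560; 3j²(1 5 6; 1 1 -2) = Δ·Π!·Σ² = 14/429  (sign +1)
B: Δ: 0! 2! 10! / 13! → 1/858; sum: t=0:+1/14400 = 1/14400; 3j²(1 5 6; 0 0 0) = Δ·Π!·Σ² = 6/143  (sign +1)
I_A²/I_B² = (14/429)/(6/143) = 7/9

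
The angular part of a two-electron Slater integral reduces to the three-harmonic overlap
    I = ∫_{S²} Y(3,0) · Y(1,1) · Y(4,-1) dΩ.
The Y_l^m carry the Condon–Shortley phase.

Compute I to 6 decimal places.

Rules hold: Σm=0, L=8 even, 2≤4≤4.
N = 7·3·9 = 189
Δ = 0!·6!·2!/9! = 1/252
Racah Σ t=0..0: t=0:+1/36 = 1/36
⇒ 3j(3 1 4; 0 0 0)² = 4/63, sgn +1
Racah Σ t=0..0: t=0:+1/72 = 1/72
⇒ 3j(3 1 4; 0 1 -1)² = 5/126, sgn -1
4πI² = N·(3j₀)²·(3jₘ)² = 10/21
I = -1·√(0.47619/4π) = -0.19466390

-0.194664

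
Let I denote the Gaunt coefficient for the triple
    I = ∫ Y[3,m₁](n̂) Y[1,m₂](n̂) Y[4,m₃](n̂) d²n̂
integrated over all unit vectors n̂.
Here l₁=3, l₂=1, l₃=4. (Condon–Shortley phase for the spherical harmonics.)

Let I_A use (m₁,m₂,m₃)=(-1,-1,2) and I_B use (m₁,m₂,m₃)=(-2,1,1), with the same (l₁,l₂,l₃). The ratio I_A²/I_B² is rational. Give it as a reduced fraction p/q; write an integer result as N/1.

5/1

Same 3,1,4: normalisation and zero-m 3j drop out of the ratio.
A: Δ: 0! 6! 2! / 9! → 1/252; sum: t=0:+1/96 = 1/96; 3j²(3 1 4; -1 -1 2) = Δ·Π!·Σ² = 5/84  (sign +1)
B: Δ: 0! 6! 2! / 9! → 1/252; sum: t=0:+1/240 = 1/240; 3j²(3 1 4; -2 1 1) = Δ·Π!·Σ² = 1/84  (sign -1)
I_A²/I_B² = (5/84)/(1/84) = 5/1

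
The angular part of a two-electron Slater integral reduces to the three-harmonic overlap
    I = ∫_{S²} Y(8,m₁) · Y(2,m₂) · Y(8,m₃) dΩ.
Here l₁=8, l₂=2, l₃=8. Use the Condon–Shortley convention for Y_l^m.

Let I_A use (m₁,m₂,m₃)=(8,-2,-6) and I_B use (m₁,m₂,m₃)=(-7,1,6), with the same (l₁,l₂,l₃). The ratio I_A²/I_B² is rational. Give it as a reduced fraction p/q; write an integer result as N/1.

Shared (l₁,l₂,l₃)=(8,2,8): N and (l;000)² cancel in I_A²/I_B².
A: Δ = 2!·14!·2!/19! = 1/348840; Racah Σ t=0..0: t=0:+1/348713164800 = 1/348713164800; ⇒ 3j(8 2 8; 8 -2 -6)² = 2/969, sgn +1
B: Δ = 2!·14!·2!/19! = 1/348840; Racah Σ t=1..2: t=1:−1/174356582400 t=2:+1/12454041600 = 1/13412044800; ⇒ 3j(8 2 8; -7 1 6)² = 169/7752, sgn +1
I_A²/I_B² = (2/969)/(169/7752) = 16/169

16/169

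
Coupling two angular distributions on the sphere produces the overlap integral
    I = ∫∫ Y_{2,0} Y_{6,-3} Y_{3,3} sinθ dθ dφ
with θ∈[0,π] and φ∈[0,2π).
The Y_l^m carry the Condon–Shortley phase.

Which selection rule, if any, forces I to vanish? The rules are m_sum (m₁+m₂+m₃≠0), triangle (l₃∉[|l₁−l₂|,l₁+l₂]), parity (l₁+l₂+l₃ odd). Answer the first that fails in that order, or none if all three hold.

triangle

m₁+m₂+m₃ = 0 − 3 + 3 = 0  ✓
triangle: |2−6|=4 ≤ l₃=3 ≤ 2+6=8  ✗
parity: l₁+l₂+l₃ = 11 is odd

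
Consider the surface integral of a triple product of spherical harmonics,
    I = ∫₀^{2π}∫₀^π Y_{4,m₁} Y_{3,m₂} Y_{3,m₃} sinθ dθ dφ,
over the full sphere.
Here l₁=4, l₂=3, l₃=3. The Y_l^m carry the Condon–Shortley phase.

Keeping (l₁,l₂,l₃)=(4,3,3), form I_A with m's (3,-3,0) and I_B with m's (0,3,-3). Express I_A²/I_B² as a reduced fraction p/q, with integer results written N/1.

l's match ⇒ only the (l;m) 3-j factors differ between A and B.
A: triangle coeff Δ(4,3,3) = 1/34650; Σ_t [0,0]: t=0:+1/288 = 1/288; (3j)²=1/22 [(4 3 3; 3 -3 0)], sign=-1
B: triangle coeff Δ(4,3,3) = 1/34650; Σ_t [4,4]: t=4:+1/1152 = 1/1152; (3j)²=1/154 [(4 3 3; 0 3 -3)], sign=+1
I_A²/I_B² = (1/22)/(1/154) = 7/1

7/1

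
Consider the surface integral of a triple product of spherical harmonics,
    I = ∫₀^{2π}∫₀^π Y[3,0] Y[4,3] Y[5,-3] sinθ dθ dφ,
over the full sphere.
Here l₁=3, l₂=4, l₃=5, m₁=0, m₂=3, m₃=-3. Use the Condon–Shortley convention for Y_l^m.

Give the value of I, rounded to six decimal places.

m-sum 0 ✓  L=12 even ✓  1≤5≤7 ✓
Π(2lᵢ+1) = 7×9×11 = 693
triangle coeff Δ(3,4,5) = 1/180180
Σ_t [0,2]: t=0:+1/576 t=1:−1/144 t=2:+1/576 = -1/288
(3j)²=20/1001 [(3 4 5; 0 0 0)], sign=+1
Σ_t [1,2]: t=1:−1/2880 t=2:+1/1440 = 1/2880
(3j)²=7/715 [(3 4 5; 0 3 -3)], sign=+1
⇒ 4πI² = 252/1859
I = (+1)√(252/1859/(4π)) = 0.10386175

0.103862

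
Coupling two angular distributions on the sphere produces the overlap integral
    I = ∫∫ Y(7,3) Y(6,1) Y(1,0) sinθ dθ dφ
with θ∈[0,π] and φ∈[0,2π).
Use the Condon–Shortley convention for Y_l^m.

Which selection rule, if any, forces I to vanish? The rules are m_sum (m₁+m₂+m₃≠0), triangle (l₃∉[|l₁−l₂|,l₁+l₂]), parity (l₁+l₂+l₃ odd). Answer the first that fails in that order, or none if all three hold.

Σmᵢ = 4  ✗
l₃∈[|l₁−l₂|,l₁+l₂]=[1,13], have l₃=1
Σlᵢ = 14 ⇒ even

m_sum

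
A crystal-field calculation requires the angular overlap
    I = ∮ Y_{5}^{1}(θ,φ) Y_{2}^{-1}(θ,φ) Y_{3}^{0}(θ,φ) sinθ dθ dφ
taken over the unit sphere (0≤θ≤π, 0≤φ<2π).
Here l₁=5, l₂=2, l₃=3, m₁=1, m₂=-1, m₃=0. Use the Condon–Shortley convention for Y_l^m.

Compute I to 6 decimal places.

-0.214318

Checks pass: Σm=0; 10 even; l₃=3∈[3,7].
(2·5+1)(2·2+1)(2·3+1) = 385
Δ: 4! 6! 0! / 11! → 1/2310
sum: t=2:+1/144 = 1/144
3j²(5 2 3; 0 0 0) = Δ·Π!·Σ² = 10/231  (sign -1)
sum: t=1:−1/216 = -1/216
3j²(5 2 3; 1 -1 0) = Δ·Π!·Σ² = 8/231  (sign +1)
combine: 4πI² = 385·10/231·8/231 = 400/693
take √, sign -1: I = -0.21431790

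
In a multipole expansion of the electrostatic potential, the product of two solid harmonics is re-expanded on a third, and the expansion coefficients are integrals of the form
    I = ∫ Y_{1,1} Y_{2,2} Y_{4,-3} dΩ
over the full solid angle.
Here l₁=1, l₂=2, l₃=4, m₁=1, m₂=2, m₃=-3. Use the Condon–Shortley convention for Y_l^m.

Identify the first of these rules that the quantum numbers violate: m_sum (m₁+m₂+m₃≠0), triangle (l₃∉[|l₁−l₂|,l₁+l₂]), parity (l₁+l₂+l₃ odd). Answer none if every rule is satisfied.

triangle

azimuthal sum: 1 + 2 − 3 = 0  ✓
1 ≤ 4 ≤ 3 (triangle on l)  ✗
L = 1 + 2 + 4 = 7 (odd)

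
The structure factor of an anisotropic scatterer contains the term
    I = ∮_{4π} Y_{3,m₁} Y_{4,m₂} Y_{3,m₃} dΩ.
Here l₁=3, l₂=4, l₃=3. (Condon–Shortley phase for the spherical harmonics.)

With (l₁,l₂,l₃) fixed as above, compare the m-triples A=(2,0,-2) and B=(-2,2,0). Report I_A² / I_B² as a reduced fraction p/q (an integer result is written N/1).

49/3

l's match ⇒ only the (l;m) 3-j factors differ between A and B.
A: triangle coeff Δ(3,4,3) = 1/34650; Σ_t [0,1]: t=0:+1/576 t=1:−1/72 = -7/576; (3j)²=7/198 [(3 4 3; 2 0 -2)], sign=+1
B: triangle coeff Δ(3,4,3) = 1/34650; Σ_t [3,4]: t=3:−1/72 t=4:+1/96 = -1/288; (3j)²=1/462 [(3 4 3; -2 2 0)], sign=+1
I_A²/I_B² = (7/198)/(1/462) = 49/3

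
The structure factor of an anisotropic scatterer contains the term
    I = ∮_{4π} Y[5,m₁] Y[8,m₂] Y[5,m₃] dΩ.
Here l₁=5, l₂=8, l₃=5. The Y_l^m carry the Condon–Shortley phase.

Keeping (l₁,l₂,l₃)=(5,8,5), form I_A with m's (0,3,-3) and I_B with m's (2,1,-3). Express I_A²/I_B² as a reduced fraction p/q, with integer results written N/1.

Same 5,8,5: normalisation and zero-m 3j drop out of the ratio.
A: Δ: 8! 2! 8! / 19! → 1/37413090; sum: t=3:−1/58060800 t=4:+1/2903040 t=5:−1/2073600 = -1/6451200; 3j²(5 8 5; 0 3 -3) = Δ·Π!·Σ² = 15/4199  (sign -1)
B: Δ: 8! 2! 8! / 19! → 1/37413090; sum: t=1:−1/406425600 t=2:+1/7257600 t=3:−1/2073600 = -47/135475200; 3j²(5 8 5; 2 1 -3) = Δ·Π!·Σ² = 6627/461890  (sign -1)
I_A²/I_B² = (15/4199)/(6627/461890) = 550/2209

550/2209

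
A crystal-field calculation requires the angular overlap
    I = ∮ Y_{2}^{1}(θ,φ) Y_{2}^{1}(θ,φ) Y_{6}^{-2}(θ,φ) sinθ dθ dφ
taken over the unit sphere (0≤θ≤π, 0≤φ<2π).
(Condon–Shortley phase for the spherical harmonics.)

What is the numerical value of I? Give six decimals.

0.000000

triangle: need 0≤l₃≤4, have 6; I=0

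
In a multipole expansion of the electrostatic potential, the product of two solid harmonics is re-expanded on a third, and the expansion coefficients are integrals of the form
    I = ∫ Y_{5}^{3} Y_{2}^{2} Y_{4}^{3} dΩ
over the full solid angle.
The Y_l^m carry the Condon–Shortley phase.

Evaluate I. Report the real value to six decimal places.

m-sum = 3 + 2 + 3 = 8 ≠ 0 ⇒ I = 0

0.000000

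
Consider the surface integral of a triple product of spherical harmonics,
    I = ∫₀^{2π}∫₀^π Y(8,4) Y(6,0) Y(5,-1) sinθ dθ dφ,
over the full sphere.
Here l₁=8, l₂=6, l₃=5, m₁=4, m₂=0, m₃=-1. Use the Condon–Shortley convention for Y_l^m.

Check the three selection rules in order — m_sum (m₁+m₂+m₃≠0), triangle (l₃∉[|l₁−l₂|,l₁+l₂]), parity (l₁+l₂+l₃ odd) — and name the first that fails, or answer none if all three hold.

m_sum

azimuthal sum: 4 + 0 − 1 = 3  ✗
2 ≤ 5 ≤ 14 (triangle on l)
L = 8 + 6 + 5 = 19 (odd)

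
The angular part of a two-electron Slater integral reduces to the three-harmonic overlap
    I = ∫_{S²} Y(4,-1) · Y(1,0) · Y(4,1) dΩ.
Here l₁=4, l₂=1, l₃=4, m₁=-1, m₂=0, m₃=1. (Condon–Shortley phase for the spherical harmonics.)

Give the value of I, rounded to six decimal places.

0.000000

L=9 odd ⇒ parity kills the (l;000) factor ⇒ I = 0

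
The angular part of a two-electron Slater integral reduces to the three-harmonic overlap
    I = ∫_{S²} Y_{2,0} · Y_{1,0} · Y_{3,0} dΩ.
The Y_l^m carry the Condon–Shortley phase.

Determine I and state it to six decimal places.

0.247767

Checks pass: Σm=0; 6 even; l₃=3∈[1,3].
(2·2+1)(2·1+1)(2·3+1) = 105
Δ: 0! 4! 2! / 7! → 1/105
sum: t=0:+1/4 = 1/4
3j²(2 1 3; 0 0 0) = Δ·Π!·Σ² = 3/35  (sign -1)
(m-triple is (0,0,0) — same symbol as above.)
combine: 4πI² = 105·3/35·3/35 = 27/35
take √, sign +1: I = 0.24776670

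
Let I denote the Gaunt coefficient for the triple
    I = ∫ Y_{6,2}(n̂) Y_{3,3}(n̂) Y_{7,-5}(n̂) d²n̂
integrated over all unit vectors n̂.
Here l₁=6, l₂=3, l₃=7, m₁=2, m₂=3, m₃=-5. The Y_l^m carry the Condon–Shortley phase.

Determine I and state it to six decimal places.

0.180980

Checks pass: Σm=0; 16 even; l₃=7∈[3,9].
(2·6+1)(2·3+1)(2·7+1) = 1365
Δ: 2! 10! 4! / 17! → 1/2042040
sum: t=0:+1/207360 t=1:−1/57600 t=2:+1/207360 = -1/129600
3j²(6 3 7; 0 0 0) = Δ·Π!·Σ² = 168/12155  (sign +1)
sum: t=2:+1/3870720 = 1/3870720
3j²(6 3 7; 2 3 -5) = Δ·Π!·Σ² = 135/6188  (sign +1)
combine: 4πI² = 1365·168/12155·135/6188 = 17010/41327
take √, sign +1: I = 0.18097988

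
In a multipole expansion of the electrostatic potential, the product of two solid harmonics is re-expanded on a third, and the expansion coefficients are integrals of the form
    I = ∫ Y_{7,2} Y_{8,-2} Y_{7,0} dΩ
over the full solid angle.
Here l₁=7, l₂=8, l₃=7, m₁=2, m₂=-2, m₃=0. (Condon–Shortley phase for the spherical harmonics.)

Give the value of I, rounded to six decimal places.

Checks pass: Σm=0; 22 even; l₃=7∈[1,15].
(2·7+1)(2·8+1)(2·7+1) = 3825
Δ: 8! 6! 8! / 23! → 1/22086194130
sum: t=1:−1/18289152000 t=2:+1/248832000 t=3:−1/24883200 t=4:+1/11943936 t=5:−1/24883200 t=6:+1/248832000 t=7:−1/18289152000 = 11/975421440
3j²(7 8 7; 0 0 0) = Δ·Π!·Σ² = 1750/289731  (sign -1)
sum: t=0:+1/6967296000 t=1:−1/174182400 t=2:+1/29859840 t=3:−1/24883200 t=4:+1/99532800 t=5:−1/2612736000 = -11/4180377600
3j²(7 8 7; 2 -2 0) = Δ·Π!·Σ² = 175/193154  (sign +1)
combine: 4πI² = 3825·1750/289731·175/193154 = 11484375/548653937
take √, sign -1: I = -0.04081309

-0.040813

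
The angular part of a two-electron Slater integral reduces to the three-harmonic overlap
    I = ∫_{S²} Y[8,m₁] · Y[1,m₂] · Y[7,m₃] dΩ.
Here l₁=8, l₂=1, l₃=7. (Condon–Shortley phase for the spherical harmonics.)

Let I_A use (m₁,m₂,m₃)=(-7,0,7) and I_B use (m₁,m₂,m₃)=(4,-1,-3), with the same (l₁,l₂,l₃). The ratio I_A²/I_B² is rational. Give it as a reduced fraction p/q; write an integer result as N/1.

5/22

Same 8,1,7: normalisation and zero-m 3j drop out of the ratio.
A: Δ: 2! 14! 0! / 17! → 1/2040; sum: t=1:−1/87178291200 = -1/87178291200; 3j²(8 1 7; -7 0 7) = Δ·Π!·Σ² = 1/136  (sign -1)
B: Δ: 2! 14! 0! / 17! → 1/2040; sum: t=0:+1/174182400 = 1/174182400; 3j²(8 1 7; 4 -1 -3) = Δ·Π!·Σ² = 11/340  (sign +1)
I_A²/I_B² = (1/136)/(11/340) = 5/22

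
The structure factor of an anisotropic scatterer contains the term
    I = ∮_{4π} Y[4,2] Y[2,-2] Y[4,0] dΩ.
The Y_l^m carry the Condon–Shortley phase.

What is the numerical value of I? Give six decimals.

Rules hold: Σm=0, L=10 even, 2≤4≤6.
N = 9·5·9 = 405
Δ = 2!·6!·2!/11! = 1/13860
Racah Σ t=0..2: t=0:+1/192 t=1:−1/36 t=2:+1/192 = -5/288
⇒ 3j(4 2 4; 0 0 0)² = 20/693, sgn -1
Racah Σ t=0..0: t=0:+1/192 = 1/192
⇒ 3j(4 2 4; 2 -2 0)² = 3/77, sgn +1
4πI² = N·(3j₀)²·(3jₘ)² = 2700/5929
I = -1·√(0.455389/4π) = -0.19036462

-0.190365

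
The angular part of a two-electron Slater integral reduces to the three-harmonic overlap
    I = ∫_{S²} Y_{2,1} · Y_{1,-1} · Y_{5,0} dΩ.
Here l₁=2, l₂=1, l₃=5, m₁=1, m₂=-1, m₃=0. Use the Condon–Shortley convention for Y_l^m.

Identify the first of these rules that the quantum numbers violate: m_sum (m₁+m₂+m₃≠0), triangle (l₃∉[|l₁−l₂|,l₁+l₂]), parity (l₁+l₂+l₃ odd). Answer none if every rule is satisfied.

azimuthal sum: 1 − 1 + 0 = 0  ✓
1 ≤ 5 ≤ 3 (triangle on l)  ✗
L = 2 + 1 + 5 = 8 (even)

triangle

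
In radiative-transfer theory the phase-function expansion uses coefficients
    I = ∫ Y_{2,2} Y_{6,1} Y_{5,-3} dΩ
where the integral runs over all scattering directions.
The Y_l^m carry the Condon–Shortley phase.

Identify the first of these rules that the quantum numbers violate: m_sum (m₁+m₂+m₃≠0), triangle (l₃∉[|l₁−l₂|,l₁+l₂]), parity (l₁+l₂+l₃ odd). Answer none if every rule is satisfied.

azimuthal sum: 2 + 1 − 3 = 0  ✓
4 ≤ 5 ≤ 8 (triangle on l)  ✓
L = 2 + 6 + 5 = 13 (odd)  ✗

parity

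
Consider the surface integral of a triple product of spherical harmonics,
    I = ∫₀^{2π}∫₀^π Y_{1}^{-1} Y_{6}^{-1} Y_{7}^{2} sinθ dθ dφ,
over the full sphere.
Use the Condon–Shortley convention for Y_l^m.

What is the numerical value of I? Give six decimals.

m-sum 0 ✓  L=14 even ✓  5≤7≤7 ✓
Π(2lᵢ+1) = 3×13×15 = 585
triangle coeff Δ(1,6,7) = 1/1365
Σ_t [0,0]: t=0:+1/518400 = 1/518400
(3j)²=7/195 [(1 6 7; 0 0 0)], sign=-1
Σ_t [0,0]: t=0:+1/1209600 = 1/1209600
(3j)²=12/455 [(1 6 7; -1 -1 2)], sign=-1
⇒ 4πI² = 36/65
I = (+1)√(36/65/(4π)) = 0.20993732

0.209937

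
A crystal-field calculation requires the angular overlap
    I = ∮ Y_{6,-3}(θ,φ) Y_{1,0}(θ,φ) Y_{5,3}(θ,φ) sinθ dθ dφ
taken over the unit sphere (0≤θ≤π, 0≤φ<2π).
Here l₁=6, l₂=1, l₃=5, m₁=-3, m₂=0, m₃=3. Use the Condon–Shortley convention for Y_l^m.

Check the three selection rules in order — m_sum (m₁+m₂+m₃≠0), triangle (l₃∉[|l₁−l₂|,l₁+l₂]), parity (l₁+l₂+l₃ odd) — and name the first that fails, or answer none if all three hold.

m₁+m₂+m₃ = -3 + 0 + 3 = 0  ✓
triangle: |6−1|=5 ≤ l₃=5 ≤ 6+1=7  ✓
parity: l₁+l₂+l₃ = 12 is even  ✓

none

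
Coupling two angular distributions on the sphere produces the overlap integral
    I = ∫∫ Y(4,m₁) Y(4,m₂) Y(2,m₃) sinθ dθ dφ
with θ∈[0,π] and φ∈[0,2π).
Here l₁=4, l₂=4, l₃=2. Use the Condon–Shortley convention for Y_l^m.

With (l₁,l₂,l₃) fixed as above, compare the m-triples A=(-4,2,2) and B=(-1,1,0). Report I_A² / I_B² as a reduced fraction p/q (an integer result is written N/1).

168/289

l's match ⇒ only the (l;m) 3-j factors differ between A and B.
A: triangle coeff Δ(4,4,2) = 1/13860; Σ_t [6,6]: t=6:+1/2880 = 1/2880; (3j)²=2/165 [(4 4 2; -4 2 2)], sign=+1
B: triangle coeff Δ(4,4,2) = 1/13860; Σ_t [3,5]: t=3:−1/144 t=4:+1/48 t=5:−1/480 = 17/1440; (3j)²=289/13860 [(4 4 2; -1 1 0)], sign=+1
I_A²/I_B² = (2/165)/(289/13860) = 168/289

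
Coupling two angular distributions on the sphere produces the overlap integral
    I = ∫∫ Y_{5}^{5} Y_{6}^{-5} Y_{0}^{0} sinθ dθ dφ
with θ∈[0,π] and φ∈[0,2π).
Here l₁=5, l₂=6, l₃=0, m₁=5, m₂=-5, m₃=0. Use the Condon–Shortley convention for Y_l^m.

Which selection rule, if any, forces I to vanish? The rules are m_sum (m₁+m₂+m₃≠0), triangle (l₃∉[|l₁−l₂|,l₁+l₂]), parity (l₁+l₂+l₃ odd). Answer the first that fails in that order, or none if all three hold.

triangle

m₁+m₂+m₃ = 5 − 5 + 0 = 0  ✓
triangle: |5−6|=1 ≤ l₃=0 ≤ 5+6=11  ✗
parity: l₁+l₂+l₃ = 11 is odd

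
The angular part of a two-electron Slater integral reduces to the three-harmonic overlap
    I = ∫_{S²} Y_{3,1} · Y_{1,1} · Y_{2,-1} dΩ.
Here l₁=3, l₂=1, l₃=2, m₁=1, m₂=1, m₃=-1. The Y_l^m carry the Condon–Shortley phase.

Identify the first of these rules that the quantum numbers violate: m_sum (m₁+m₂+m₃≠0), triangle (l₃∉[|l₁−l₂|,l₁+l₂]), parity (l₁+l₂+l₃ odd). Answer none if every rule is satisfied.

m₁+m₂+m₃ = 1 + 1 − 1 = 1  ✗
triangle: |3−1|=2 ≤ l₃=2 ≤ 3+1=4
parity: l₁+l₂+l₃ = 6 is even

m_sum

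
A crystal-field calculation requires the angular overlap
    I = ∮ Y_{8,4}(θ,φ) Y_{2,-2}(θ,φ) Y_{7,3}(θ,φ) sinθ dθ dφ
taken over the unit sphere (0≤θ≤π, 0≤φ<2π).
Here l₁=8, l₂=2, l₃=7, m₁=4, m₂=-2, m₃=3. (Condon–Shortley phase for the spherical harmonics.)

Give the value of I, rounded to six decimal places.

0.000000

m-sum = 4 − 2 + 3 = 5 ≠ 0 ⇒ I = 0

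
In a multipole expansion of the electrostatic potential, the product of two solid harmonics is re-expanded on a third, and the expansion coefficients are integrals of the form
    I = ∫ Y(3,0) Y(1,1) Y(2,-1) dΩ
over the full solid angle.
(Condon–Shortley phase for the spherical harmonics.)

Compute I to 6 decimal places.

0.143048

Checks pass: Σm=0; 6 even; l₃=2∈[2,4].
(2·3+1)(2·1+1)(2·2+1) = 105
Δ: 2! 4! 0! / 7! → 1/105
sum: t=1:−1/4 = -1/4
3j²(3 1 2; 0 0 0) = Δ·Π!·Σ² = 3/35  (sign -1)
sum: t=2:+1/12 = 1/12
3j²(3 1 2; 0 1 -1) = Δ·Π!·Σ² = 1/35  (sign -1)
combine: 4πI² = 105·3/35·1/35 = 9/35
take √, sign +1: I = 0.14304817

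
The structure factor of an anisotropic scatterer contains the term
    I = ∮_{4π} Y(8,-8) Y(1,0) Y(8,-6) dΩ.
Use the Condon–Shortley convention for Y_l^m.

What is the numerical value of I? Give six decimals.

0.000000

-8 + 0 − 6 = -14 ≠ 0: azimuthal integral kills it; I = 0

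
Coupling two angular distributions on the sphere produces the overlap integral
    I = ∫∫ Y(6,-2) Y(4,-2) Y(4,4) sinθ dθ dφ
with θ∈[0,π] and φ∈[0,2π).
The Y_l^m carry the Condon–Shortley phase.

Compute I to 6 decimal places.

m-sum 0 ✓  L=14 even ✓  2≤4≤10 ✓
Π(2lᵢ+1) = 13×9×9 = 1053
triangle coeff Δ(6,4,4) = 1/1261260
Σ_t [2,4]: t=2:+1/4608 t=3:−1/1296 t=4:+1/4608 = -7/20736
(3j)²=20/1287 [(6 4 4; 0 0 0)], sign=-1
Σ_t [2,2]: t=2:+1/69120 = 1/69120
(3j)²=4/429 [(6 4 4; -2 -2 4)], sign=+1
⇒ 4πI² = 240/1573
I = (-1)√(240/1573/(4π)) = -0.11018851

-0.110189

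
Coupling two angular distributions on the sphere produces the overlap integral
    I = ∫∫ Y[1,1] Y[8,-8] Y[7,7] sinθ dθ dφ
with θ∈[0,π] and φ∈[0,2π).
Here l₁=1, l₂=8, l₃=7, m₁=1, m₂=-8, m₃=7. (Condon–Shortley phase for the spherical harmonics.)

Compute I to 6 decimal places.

m-sum 0 ✓  L=16 even ✓  7≤7≤9 ✓
Π(2lᵢ+1) = 3×17×15 = 765
triangle coeff Δ(1,8,7) = 1/2040
Σ_t [1,1]: t=1:−1/25401600 = -1/25401600
(3j)²=8/255 [(1 8 7; 0 0 0)], sign=+1
Σ_t [0,0]: t=0:+1/174356582400 = 1/174356582400
(3j)²=1/17 [(1 8 7; 1 -8 7)], sign=+1
⇒ 4πI² = 24/17
I = (+1)√(24/17/(4π)) = 0.33517856

0.335179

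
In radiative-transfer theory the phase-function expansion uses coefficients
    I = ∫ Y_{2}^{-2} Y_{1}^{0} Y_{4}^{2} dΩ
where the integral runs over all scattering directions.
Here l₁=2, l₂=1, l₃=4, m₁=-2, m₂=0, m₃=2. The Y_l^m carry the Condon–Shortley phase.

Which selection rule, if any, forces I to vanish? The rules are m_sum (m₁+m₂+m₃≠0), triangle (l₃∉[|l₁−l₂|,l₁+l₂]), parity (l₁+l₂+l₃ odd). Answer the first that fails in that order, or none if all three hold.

m₁+m₂+m₃ = -2 + 0 + 2 = 0  ✓
triangle: |2−1|=1 ≤ l₃=4 ≤ 2+1=3  ✗
parity: l₁+l₂+l₃ = 7 is odd

triangle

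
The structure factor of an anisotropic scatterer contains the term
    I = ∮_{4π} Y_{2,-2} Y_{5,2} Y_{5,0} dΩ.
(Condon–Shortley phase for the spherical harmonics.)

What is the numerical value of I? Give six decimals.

-0.191372

Checks pass: Σm=0; 12 even; l₃=5∈[3,7].
(2·2+1)(2·5+1)(2·5+1) = 605
Δ: 2! 2! 8! / 13! → 1/38610
sum: t=0:+1/2880 t=1:−1/576 t=2:+1/2880 = -1/960
3j²(2 5 5; 0 0 0) = Δ·Π!·Σ² = 10/429  (sign +1)
sum: t=2:+1/2880 = 1/2880
3j²(2 5 5; -2 2 0) = Δ·Π!·Σ² = 14/429  (sign -1)
combine: 4πI² = 605·10/429·14/429 = 700/1521
take √, sign -1: I = -0.19137248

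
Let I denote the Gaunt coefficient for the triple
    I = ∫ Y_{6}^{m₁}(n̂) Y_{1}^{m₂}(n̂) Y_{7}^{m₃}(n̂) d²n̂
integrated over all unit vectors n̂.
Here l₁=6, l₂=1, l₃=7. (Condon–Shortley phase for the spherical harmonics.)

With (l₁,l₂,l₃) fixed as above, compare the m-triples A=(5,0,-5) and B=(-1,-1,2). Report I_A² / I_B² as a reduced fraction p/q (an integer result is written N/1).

2/3

Same 6,1,7: normalisation and zero-m 3j drop out of the ratio.
A: Δ: 0! 12! 2! / 15! → 1/1365; sum: t=0:+1/39916800 = 1/39916800; 3j²(6 1 7; 5 0 -5) = Δ·Π!·Σ² = 8/455  (sign +1)
B: Δ: 0! 12! 2! / 15! → 1/1365; sum: t=0:+1/1209600 = 1/1209600; 3j²(6 1 7; -1 -1 2) = Δ·Π!·Σ² = 12/455  (sign -1)
I_A²/I_B² = (8/455)/(12/455) = 2/3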